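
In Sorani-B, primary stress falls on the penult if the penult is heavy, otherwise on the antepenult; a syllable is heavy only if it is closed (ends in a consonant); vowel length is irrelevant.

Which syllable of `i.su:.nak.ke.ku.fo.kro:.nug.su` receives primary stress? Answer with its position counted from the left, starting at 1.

Weights: 7 kro: L, 8 nug H, 9 su L.
The penult (syllable 8, nug) is heavy, so it takes stress.
Primary stress: syllable 8 → i.su:.nak.ke.ku.fo.kro:.ˈnug.su.

8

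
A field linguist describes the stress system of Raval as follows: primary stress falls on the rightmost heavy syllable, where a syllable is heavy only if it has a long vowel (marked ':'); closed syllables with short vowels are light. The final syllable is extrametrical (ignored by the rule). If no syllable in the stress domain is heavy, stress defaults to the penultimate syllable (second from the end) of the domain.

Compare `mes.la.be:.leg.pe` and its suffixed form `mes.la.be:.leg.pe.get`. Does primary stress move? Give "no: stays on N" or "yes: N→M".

no: stays on 3

Base `mes.la.be:.leg.pe` (5 syllables):
  The final syllable (5, pe) is extrametrical; the stress domain is syllables 1–4.
  Weights: 1 mes L, 2 la L, 3 be: H, 4 leg L.
  Heavy syllables in the domain: 3. The rightmost is syllable 3 (be:).
  → primary stress on syllable 3.
Suffixed `mes.la.be:.leg.pe.get` (6 syllables):
  The final syllable (6, get) is extrametrical; the stress domain is syllables 1–5.
  Weights: 1 mes L, 2 la L, 3 be: H, 4 leg L, 5 pe L.
  Heavy syllables in the domain: 3. The rightmost is syllable 3 (be:).
  → primary stress on syllable 3.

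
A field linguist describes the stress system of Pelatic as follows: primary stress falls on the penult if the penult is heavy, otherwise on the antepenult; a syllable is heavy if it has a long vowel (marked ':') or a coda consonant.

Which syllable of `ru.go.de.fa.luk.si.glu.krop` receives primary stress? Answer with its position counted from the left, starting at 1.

Weights: 6 si L, 7 glu L, 8 krop H.
The penult (syllable 7, glu) is light, so stress falls on the antepenult (syllable 6, si).
Primary stress: syllable 6 → ru.go.de.fa.luk.ˈsi.glu.krop.

6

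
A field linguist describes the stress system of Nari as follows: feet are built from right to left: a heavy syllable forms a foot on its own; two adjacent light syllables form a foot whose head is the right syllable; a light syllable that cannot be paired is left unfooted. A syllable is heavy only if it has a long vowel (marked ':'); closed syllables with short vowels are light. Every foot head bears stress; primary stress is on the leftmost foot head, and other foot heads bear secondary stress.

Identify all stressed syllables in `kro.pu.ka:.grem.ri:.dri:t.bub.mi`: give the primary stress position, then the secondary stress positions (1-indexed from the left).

primary 2, secondary 3, 5, 6, 8

Weights: 1 kro L, 2 pu L, 3 ka: H, 4 grem L, 5 ri: H, 6 dri:t H, 7 bub L, 8 mi L.
Parse right to left (heavy = foot alone; LL = one foot; stranded L unfooted): (kro.ˈpu) (ˈka:) grem (ˈri:) (ˈdri:t) (bub.ˈmi).
Foot heads: 2, 3, 5, 6, 8.
Primary stress on the leftmost head = syllable 2.
Secondary stress on 3, 5, 6, 8: kro.ˈpu.ˌka:.grem.ˌri:.ˌdri:t.bub.ˌmi.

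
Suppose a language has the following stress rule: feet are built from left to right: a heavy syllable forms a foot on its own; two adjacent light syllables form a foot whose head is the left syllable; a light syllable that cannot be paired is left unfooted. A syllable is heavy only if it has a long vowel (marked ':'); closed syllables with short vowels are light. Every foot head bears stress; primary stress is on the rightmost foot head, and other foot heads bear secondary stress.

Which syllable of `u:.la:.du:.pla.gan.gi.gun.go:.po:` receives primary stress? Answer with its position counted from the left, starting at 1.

Weights: 1 u: H, 2 la: H, 3 du: H, 4 pla L, 5 gan L, 6 gi L, 7 gun L, 8 go: H, 9 po: H.
Parse left to right (heavy = foot alone; LL = one foot; stranded L unfooted): (ˈu:) (ˈla:) (ˈdu:) (ˈpla.gan) (ˈgi.gun) (ˈgo:) (ˈpo:).
Foot heads: 1, 2, 3, 4, 6, 8, 9.
Primary stress on the rightmost head = syllable 9.
Primary stress: syllable 9 → u:.la:.du:.pla.gan.gi.gun.go:.ˈpo:.

9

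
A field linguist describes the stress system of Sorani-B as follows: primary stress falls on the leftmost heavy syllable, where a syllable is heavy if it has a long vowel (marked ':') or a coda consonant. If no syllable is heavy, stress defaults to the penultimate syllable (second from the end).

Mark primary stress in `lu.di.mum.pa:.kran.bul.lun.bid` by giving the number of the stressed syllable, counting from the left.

3

Weights: 1 lu L, 2 di L, 3 mum H, 4 pa: H, 5 kran H, 6 bul H, 7 lun H, 8 bid H.
Heavy syllables in the domain: 3, 4, 5, 6, 7, 8. The leftmost is syllable 3 (mum).
Primary stress: syllable 3 → lu.di.ˈmum.pa:.kran.bul.lun.bid.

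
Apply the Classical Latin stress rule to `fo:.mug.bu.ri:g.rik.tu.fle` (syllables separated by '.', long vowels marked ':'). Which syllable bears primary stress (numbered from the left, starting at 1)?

5

Classical Latin: stress the penult if heavy (long vowel or closed), else the antepenult.
Weights: 5 rik H, 6 tu L, 7 fle L.
The penult (syllable 6, tu) is light, so stress falls on the antepenult (syllable 5, rik).
Stress on syllable 5: fo:.mug.bu.ri:g.ˈrik.tu.fle.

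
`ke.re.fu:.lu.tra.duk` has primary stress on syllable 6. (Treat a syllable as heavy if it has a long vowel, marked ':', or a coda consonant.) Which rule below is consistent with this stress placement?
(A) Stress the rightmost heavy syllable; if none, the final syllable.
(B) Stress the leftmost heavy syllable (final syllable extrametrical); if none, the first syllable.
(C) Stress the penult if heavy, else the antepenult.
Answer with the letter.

Rule A → syllable 6 ✓.
Rule B → syllable 3 (observed: 6).
Rule C → syllable 4 (observed: 6).

A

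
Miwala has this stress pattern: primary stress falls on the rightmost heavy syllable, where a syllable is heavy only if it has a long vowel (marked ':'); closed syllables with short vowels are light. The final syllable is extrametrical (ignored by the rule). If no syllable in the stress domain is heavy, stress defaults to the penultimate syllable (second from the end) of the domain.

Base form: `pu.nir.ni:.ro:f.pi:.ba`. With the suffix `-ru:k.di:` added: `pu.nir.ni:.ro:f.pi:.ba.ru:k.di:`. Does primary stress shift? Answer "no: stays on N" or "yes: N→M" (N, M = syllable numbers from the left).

yes: 5→7

Base `pu.nir.ni:.ro:f.pi:.ba` (6 syllables):
  The final syllable (6, ba) is extrametrical; the stress domain is syllables 1–5.
  Weights: 1 pu L, 2 nir L, 3 ni: H, 4 ro:f H, 5 pi: H.
  Heavy syllables in the domain: 3, 4, 5. The rightmost is syllable 5 (pi:).
  → primary stress on syllable 5.
Suffixed `pu.nir.ni:.ro:f.pi:.ba.ru:k.di:` (8 syllables):
  The final syllable (8, di:) is extrametrical; the stress domain is syllables 1–7.
  Weights: 1 pu L, 2 nir L, 3 ni: H, 4 ro:f H, 5 pi: H, 6 ba L, 7 ru:k H.
  Heavy syllables in the domain: 3, 4, 5, 7. The rightmost is syllable 7 (ru:k).
  → primary stress on syllable 7.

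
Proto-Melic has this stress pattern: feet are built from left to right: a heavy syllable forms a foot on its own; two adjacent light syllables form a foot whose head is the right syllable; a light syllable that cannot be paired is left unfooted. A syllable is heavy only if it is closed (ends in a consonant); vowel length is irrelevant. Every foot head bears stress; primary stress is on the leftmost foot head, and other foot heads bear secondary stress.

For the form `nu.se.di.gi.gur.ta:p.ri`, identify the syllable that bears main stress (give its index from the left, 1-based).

Weights: 1 nu L, 2 se L, 3 di L, 4 gi L, 5 gur H, 6 ta:p H, 7 ri L.
Parse left to right (heavy = foot alone; LL = one foot; stranded L unfooted): (nu.ˈse) (di.ˈgi) (ˈgur) (ˈta:p) ri.
Foot heads: 2, 4, 5, 6.
Primary stress on the leftmost head = syllable 2.
Primary stress: syllable 2 → nu.ˈse.di.gi.gur.ta:p.ri.

2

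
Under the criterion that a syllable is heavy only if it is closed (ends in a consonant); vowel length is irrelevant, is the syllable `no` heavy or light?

light

`no`: short vowel, open (no coda). Open (no coda) → light.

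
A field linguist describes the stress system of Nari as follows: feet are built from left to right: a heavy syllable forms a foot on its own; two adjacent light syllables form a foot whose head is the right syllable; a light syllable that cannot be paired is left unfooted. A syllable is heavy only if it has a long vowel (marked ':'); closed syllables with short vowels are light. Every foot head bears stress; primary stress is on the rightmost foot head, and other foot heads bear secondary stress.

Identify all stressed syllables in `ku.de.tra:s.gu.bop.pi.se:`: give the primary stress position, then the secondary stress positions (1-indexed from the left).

primary 7, secondary 2, 3, 5

Weights: 1 ku L, 2 de L, 3 tra:s H, 4 gu L, 5 bop L, 6 pi L, 7 se: H.
Parse left to right (heavy = foot alone; LL = one foot; stranded L unfooted): (ku.ˈde) (ˈtra:s) (gu.ˈbop) pi (ˈse:).
Foot heads: 2, 3, 5, 7.
Primary stress on the rightmost head = syllable 7.
Secondary stress on 2, 3, 5: ku.ˌde.ˌtra:s.gu.ˌbop.pi.ˈse:.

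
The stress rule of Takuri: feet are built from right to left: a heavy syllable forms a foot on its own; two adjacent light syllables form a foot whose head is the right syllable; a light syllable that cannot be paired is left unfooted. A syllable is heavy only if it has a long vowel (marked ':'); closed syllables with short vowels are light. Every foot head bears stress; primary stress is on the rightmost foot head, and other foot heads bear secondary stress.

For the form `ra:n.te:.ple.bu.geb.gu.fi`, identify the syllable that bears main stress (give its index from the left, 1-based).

Weights: 1 ra:n H, 2 te: H, 3 ple L, 4 bu L, 5 geb L, 6 gu L, 7 fi L.
Parse right to left (heavy = foot alone; LL = one foot; stranded L unfooted): (ˈra:n) (ˈte:) ple (bu.ˈgeb) (gu.ˈfi).
Foot heads: 1, 2, 5, 7.
Primary stress on the rightmost head = syllable 7.
Primary stress: syllable 7 → ra:n.te:.ple.bu.geb.gu.ˈfi.

7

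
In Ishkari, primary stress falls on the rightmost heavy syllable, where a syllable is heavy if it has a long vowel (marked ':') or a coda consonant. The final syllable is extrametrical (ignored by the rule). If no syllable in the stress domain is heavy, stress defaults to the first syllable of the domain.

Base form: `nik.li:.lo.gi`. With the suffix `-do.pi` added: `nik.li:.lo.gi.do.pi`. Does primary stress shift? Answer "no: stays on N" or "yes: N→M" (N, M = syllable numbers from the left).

no: stays on 2

Base `nik.li:.lo.gi` (4 syllables):
  The final syllable (4, gi) is extrametrical; the stress domain is syllables 1–3.
  Weights: 1 nik H, 2 li: H, 3 lo L.
  Heavy syllables in the domain: 1, 2. The rightmost is syllable 2 (li:).
  → primary stress on syllable 2.
Suffixed `nik.li:.lo.gi.do.pi` (6 syllables):
  The final syllable (6, pi) is extrametrical; the stress domain is syllables 1–5.
  Weights: 1 nik H, 2 li: H, 3 lo L, 4 gi L, 5 do L.
  Heavy syllables in the domain: 1, 2. The rightmost is syllable 2 (li:).
  → primary stress on syllable 2.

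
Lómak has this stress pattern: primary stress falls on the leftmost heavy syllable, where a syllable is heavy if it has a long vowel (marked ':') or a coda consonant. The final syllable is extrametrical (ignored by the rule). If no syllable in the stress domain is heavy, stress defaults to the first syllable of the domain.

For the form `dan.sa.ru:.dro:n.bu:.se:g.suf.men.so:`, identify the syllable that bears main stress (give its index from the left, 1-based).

1

The final syllable (9, so:) is extrametrical; the stress domain is syllables 1–8.
Weights: 1 dan H, 2 sa L, 3 ru: H, 4 dro:n H, 5 bu: H, 6 se:g H, 7 suf H, 8 men H.
Heavy syllables in the domain: 1, 3, 4, 5, 6, 7, 8. The leftmost is syllable 1 (dan).
Primary stress: syllable 1 → ˈdan.sa.ru:.dro:n.bu:.se:g.suf.men.so:.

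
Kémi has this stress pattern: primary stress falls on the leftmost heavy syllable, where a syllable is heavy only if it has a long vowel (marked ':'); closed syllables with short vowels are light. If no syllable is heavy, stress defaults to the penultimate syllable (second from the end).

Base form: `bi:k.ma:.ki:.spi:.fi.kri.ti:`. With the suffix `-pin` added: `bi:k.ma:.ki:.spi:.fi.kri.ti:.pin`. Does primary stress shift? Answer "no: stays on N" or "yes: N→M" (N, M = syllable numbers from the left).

no: stays on 1

Base `bi:k.ma:.ki:.spi:.fi.kri.ti:` (7 syllables):
  Weights: 1 bi:k H, 2 ma: H, 3 ki: H, 4 spi: H, 5 fi L, 6 kri L, 7 ti: H.
  Heavy syllables in the domain: 1, 2, 3, 4, 7. The leftmost is syllable 1 (bi:k).
  → primary stress on syllable 1.
Suffixed `bi:k.ma:.ki:.spi:.fi.kri.ti:.pin` (8 syllables):
  Weights: 1 bi:k H, 2 ma: H, 3 ki: H, 4 spi: H, 5 fi L, 6 kri L, 7 ti: H, 8 pin L.
  Heavy syllables in the domain: 1, 2, 3, 4, 7. The leftmost is syllable 1 (bi:k).
  → primary stress on syllable 1.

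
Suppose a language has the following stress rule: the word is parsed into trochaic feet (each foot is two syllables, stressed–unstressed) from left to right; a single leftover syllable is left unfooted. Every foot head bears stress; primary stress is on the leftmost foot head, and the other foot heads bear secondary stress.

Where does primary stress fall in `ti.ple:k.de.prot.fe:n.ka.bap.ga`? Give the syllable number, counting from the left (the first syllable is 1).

1

Parse left to right into trochaic (ˈσσ) feet: (ˈti.ple:k) (ˈde.prot) (ˈfe:n.ka) (ˈbap.ga).
Foot heads (stressed positions): 1, 3, 5, 7.
End Rule Leftmost: primary stress on the leftmost head = syllable 1.
Primary stress: syllable 1 → ˈti.ple:k.de.prot.fe:n.ka.bap.ga.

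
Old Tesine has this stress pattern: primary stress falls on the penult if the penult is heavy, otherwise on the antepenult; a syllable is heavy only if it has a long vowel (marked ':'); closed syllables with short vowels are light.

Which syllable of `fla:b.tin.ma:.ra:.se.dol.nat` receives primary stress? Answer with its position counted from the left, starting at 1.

5

Weights: 5 se L, 6 dol L, 7 nat L.
The penult (syllable 6, dol) is light, so stress falls on the antepenult (syllable 5, se).
Primary stress: syllable 5 → fla:b.tin.ma:.ra:.ˈse.dol.nat.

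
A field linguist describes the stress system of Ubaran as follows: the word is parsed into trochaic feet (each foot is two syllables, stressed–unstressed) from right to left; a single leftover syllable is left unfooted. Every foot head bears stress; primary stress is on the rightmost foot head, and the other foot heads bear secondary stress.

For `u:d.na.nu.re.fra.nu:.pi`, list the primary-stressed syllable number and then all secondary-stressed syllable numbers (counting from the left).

primary 6, secondary 2, 4

Parse right to left into trochaic (ˈσσ) feet: u:d (ˈna.nu) (ˈre.fra) (ˈnu:.pi). Syllable 1 is left unfooted.
Foot heads (stressed positions): 2, 4, 6.
End Rule Rightmost: primary stress on the rightmost head = syllable 6.
Secondary stress on 2, 4: u:d.ˌna.nu.ˌre.fra.ˈnu:.pi.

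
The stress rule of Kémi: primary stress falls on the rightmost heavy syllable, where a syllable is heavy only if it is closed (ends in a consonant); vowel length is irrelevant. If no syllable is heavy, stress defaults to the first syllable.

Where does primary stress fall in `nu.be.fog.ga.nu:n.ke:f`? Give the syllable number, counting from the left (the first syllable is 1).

Weights: 1 nu L, 2 be L, 3 fog H, 4 ga L, 5 nu:n H, 6 ke:f H.
Heavy syllables in the domain: 3, 5, 6. The rightmost is syllable 6 (ke:f).
Primary stress: syllable 6 → nu.be.fog.ga.nu:n.ˈke:f.

6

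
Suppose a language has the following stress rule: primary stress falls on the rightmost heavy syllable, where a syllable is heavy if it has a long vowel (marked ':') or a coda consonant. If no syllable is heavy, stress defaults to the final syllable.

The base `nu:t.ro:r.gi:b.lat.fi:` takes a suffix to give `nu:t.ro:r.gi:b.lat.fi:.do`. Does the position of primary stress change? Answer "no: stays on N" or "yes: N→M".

Base `nu:t.ro:r.gi:b.lat.fi:` (5 syllables):
  Weights: 1 nu:t H, 2 ro:r H, 3 gi:b H, 4 lat H, 5 fi: H.
  Heavy syllables in the domain: 1, 2, 3, 4, 5. The rightmost is syllable 5 (fi:).
  → primary stress on syllable 5.
Suffixed `nu:t.ro:r.gi:b.lat.fi:.do` (6 syllables):
  Weights: 1 nu:t H, 2 ro:r H, 3 gi:b H, 4 lat H, 5 fi: H, 6 do L.
  Heavy syllables in the domain: 1, 2, 3, 4, 5. The rightmost is syllable 5 (fi:).
  → primary stress on syllable 5.

no: stays on 5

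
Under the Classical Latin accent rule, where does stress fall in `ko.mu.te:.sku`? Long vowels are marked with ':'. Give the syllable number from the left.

3

Classical Latin: stress the penult if heavy (long vowel or closed), else the antepenult.
Weights: 2 mu L, 3 te: H, 4 sku L.
The penult (syllable 3, te:) is heavy, so it takes stress.
Stress on syllable 3: ko.mu.ˈte:.sku.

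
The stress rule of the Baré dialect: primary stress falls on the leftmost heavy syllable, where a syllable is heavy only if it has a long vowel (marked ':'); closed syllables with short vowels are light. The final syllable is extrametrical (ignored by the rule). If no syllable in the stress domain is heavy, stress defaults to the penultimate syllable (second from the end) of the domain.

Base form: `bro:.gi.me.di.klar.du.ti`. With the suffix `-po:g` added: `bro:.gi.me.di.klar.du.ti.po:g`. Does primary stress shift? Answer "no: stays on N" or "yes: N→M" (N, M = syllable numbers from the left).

no: stays on 1

Base `bro:.gi.me.di.klar.du.ti` (7 syllables):
  The final syllable (7, ti) is extrametrical; the stress domain is syllables 1–6.
  Weights: 1 bro: H, 2 gi L, 3 me L, 4 di L, 5 klar L, 6 du L.
  Heavy syllables in the domain: 1. The leftmost is syllable 1 (bro:).
  → primary stress on syllable 1.
Suffixed `bro:.gi.me.di.klar.du.ti.po:g` (8 syllables):
  The final syllable (8, po:g) is extrametrical; the stress domain is syllables 1–7.
  Weights: 1 bro: H, 2 gi L, 3 me L, 4 di L, 5 klar L, 6 du L, 7 ti L.
  Heavy syllables in the domain: 1. The leftmost is syllable 1 (bro:).
  → primary stress on syllable 1.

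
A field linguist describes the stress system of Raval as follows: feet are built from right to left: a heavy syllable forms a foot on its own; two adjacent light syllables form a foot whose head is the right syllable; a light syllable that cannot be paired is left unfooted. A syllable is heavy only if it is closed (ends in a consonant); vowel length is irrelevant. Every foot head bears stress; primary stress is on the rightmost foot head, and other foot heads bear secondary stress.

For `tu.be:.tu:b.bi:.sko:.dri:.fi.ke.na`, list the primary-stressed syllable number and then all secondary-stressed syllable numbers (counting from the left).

Weights: 1 tu L, 2 be: L, 3 tu:b H, 4 bi: L, 5 sko: L, 6 dri: L, 7 fi L, 8 ke L, 9 na L.
Parse right to left (heavy = foot alone; LL = one foot; stranded L unfooted): (tu.ˈbe:) (ˈtu:b) (bi:.ˈsko:) (dri:.ˈfi) (ke.ˈna).
Foot heads: 2, 3, 5, 7, 9.
Primary stress on the rightmost head = syllable 9.
Secondary stress on 2, 3, 5, 7: tu.ˌbe:.ˌtu:b.bi:.ˌsko:.dri:.ˌfi.ke.ˈna.

primary 9, secondary 2, 3, 5, 7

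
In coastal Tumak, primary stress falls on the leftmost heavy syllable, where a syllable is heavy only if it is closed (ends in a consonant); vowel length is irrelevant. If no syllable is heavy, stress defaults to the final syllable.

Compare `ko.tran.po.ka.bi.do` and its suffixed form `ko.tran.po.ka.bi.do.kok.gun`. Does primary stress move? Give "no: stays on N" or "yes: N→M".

no: stays on 2

Base `ko.tran.po.ka.bi.do` (6 syllables):
  Weights: 1 ko L, 2 tran H, 3 po L, 4 ka L, 5 bi L, 6 do L.
  Heavy syllables in the domain: 2. The leftmost is syllable 2 (tran).
  → primary stress on syllable 2.
Suffixed `ko.tran.po.ka.bi.do.kok.gun` (8 syllables):
  Weights: 1 ko L, 2 tran H, 3 po L, 4 ka L, 5 bi L, 6 do L, 7 kok H, 8 gun H.
  Heavy syllables in the domain: 2, 7, 8. The leftmost is syllable 2 (tran).
  → primary stress on syllable 2.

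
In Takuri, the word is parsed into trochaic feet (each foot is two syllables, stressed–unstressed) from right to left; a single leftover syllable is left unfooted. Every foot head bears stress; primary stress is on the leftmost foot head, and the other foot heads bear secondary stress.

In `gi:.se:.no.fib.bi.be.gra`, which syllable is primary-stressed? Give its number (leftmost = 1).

2

Parse right to left into trochaic (ˈσσ) feet: gi: (ˈse:.no) (ˈfib.bi) (ˈbe.gra). Syllable 1 is left unfooted.
Foot heads (stressed positions): 2, 4, 6.
End Rule Leftmost: primary stress on the leftmost head = syllable 2.
Primary stress: syllable 2 → gi:.ˈse:.no.fib.bi.be.gra.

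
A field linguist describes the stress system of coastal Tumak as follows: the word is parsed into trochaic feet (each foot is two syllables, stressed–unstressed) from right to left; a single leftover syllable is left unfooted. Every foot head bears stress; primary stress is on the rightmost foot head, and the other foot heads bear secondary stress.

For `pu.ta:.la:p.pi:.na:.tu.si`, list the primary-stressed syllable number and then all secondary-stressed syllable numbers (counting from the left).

Parse right to left into trochaic (ˈσσ) feet: pu (ˈta:.la:p) (ˈpi:.na:) (ˈtu.si). Syllable 1 is left unfooted.
Foot heads (stressed positions): 2, 4, 6.
End Rule Rightmost: primary stress on the rightmost head = syllable 6.
Secondary stress on 2, 4: pu.ˌta:.la:p.ˌpi:.na:.ˈtu.si.

primary 6, secondary 2, 4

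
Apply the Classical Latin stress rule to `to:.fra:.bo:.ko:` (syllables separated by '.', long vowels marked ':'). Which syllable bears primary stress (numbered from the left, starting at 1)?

3

Classical Latin: stress the penult if heavy (long vowel or closed), else the antepenult.
Weights: 2 fra: H, 3 bo: H, 4 ko: H.
The penult (syllable 3, bo:) is heavy, so it takes stress.
Stress on syllable 3: to:.fra:.ˈbo:.ko:.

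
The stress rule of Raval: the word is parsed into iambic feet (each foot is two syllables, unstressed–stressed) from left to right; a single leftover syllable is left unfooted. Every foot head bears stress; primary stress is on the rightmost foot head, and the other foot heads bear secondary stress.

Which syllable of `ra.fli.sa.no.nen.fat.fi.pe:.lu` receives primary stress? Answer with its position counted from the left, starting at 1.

Parse left to right into iambic (σˈσ) feet: (ra.ˈfli) (sa.ˈno) (nen.ˈfat) (fi.ˈpe:) lu. Syllable 9 is left unfooted.
Foot heads (stressed positions): 2, 4, 6, 8.
End Rule Rightmost: primary stress on the rightmost head = syllable 8.
Primary stress: syllable 8 → ra.fli.sa.no.nen.fat.fi.ˈpe:.lu.

8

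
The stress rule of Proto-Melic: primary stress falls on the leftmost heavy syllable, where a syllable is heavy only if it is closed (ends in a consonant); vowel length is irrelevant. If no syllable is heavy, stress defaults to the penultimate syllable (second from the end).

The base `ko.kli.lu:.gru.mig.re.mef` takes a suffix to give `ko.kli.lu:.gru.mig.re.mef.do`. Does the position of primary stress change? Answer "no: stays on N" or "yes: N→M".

no: stays on 5

Base `ko.kli.lu:.gru.mig.re.mef` (7 syllables):
  Weights: 1 ko L, 2 kli L, 3 lu: L, 4 gru L, 5 mig H, 6 re L, 7 mef H.
  Heavy syllables in the domain: 5, 7. The leftmost is syllable 5 (mig).
  → primary stress on syllable 5.
Suffixed `ko.kli.lu:.gru.mig.re.mef.do` (8 syllables):
  Weights: 1 ko L, 2 kli L, 3 lu: L, 4 gru L, 5 mig H, 6 re L, 7 mef H, 8 do L.
  Heavy syllables in the domain: 5, 7. The leftmost is syllable 5 (mig).
  → primary stress on syllable 5.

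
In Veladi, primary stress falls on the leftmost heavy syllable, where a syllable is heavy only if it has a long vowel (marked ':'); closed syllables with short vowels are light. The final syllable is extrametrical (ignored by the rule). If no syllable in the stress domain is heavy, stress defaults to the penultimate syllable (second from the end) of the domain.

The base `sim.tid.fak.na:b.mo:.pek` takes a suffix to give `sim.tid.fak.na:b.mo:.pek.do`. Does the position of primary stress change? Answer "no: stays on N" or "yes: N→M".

Base `sim.tid.fak.na:b.mo:.pek` (6 syllables):
  The final syllable (6, pek) is extrametrical; the stress domain is syllables 1–5.
  Weights: 1 sim L, 2 tid L, 3 fak L, 4 na:b H, 5 mo: H.
  Heavy syllables in the domain: 4, 5. The leftmost is syllable 4 (na:b).
  → primary stress on syllable 4.
Suffixed `sim.tid.fak.na:b.mo:.pek.do` (7 syllables):
  The final syllable (7, do) is extrametrical; the stress domain is syllables 1–6.
  Weights: 1 sim L, 2 tid L, 3 fak L, 4 na:b H, 5 mo: H, 6 pek L.
  Heavy syllables in the domain: 4, 5. The leftmost is syllable 4 (na:b).
  → primary stress on syllable 4.

no: stays on 4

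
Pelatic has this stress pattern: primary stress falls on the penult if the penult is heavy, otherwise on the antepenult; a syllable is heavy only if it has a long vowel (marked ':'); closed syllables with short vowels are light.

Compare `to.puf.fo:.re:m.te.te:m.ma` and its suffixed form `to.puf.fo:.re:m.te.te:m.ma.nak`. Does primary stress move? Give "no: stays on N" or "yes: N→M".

no: stays on 6

Base `to.puf.fo:.re:m.te.te:m.ma` (7 syllables):
  Weights: 5 te L, 6 te:m H, 7 ma L.
  The penult (syllable 6, te:m) is heavy, so it takes stress.
  → primary stress on syllable 6.
Suffixed `to.puf.fo:.re:m.te.te:m.ma.nak` (8 syllables):
  Weights: 6 te:m H, 7 ma L, 8 nak L.
  The penult (syllable 7, ma) is light, so stress falls on the antepenult (syllable 6, te:m).
  → primary stress on syllable 6.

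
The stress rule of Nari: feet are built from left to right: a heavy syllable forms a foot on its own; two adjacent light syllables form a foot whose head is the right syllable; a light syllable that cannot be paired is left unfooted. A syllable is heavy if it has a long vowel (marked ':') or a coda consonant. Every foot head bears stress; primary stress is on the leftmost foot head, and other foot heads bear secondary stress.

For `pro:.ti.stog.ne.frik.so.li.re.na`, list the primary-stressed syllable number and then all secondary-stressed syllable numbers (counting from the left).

primary 1, secondary 3, 5, 7, 9

Weights: 1 pro: H, 2 ti L, 3 stog H, 4 ne L, 5 frik H, 6 so L, 7 li L, 8 re L, 9 na L.
Parse left to right (heavy = foot alone; LL = one foot; stranded L unfooted): (ˈpro:) ti (ˈstog) ne (ˈfrik) (so.ˈli) (re.ˈna).
Foot heads: 1, 3, 5, 7, 9.
Primary stress on the leftmost head = syllable 1.
Secondary stress on 3, 5, 7, 9: ˈpro:.ti.ˌstog.ne.ˌfrik.so.ˌli.re.ˌna.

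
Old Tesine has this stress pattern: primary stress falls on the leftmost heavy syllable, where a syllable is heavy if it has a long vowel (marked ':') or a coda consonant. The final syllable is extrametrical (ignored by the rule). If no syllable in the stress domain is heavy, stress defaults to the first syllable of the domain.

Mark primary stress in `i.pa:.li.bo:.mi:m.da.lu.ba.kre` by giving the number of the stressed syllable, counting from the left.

2

The final syllable (9, kre) is extrametrical; the stress domain is syllables 1–8.
Weights: 1 i L, 2 pa: H, 3 li L, 4 bo: H, 5 mi:m H, 6 da L, 7 lu L, 8 ba L.
Heavy syllables in the domain: 2, 4, 5. The leftmost is syllable 2 (pa:).
Primary stress: syllable 2 → i.ˈpa:.li.bo:.mi:m.da.lu.ba.kre.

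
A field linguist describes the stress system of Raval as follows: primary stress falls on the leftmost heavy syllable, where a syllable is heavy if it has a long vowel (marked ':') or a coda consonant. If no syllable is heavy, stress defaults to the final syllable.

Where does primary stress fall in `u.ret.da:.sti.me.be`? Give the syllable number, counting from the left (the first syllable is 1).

2

Weights: 1 u L, 2 ret H, 3 da: H, 4 sti L, 5 me L, 6 be L.
Heavy syllables in the domain: 2, 3. The leftmost is syllable 2 (ret).
Primary stress: syllable 2 → u.ˈret.da:.sti.me.be.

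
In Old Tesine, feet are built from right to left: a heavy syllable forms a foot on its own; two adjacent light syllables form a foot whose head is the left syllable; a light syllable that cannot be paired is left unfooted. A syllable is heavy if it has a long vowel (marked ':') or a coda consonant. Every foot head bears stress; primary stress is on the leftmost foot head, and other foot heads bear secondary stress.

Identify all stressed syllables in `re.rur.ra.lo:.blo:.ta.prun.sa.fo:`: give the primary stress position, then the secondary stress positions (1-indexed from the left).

primary 2, secondary 4, 5, 7, 9

Weights: 1 re L, 2 rur H, 3 ra L, 4 lo: H, 5 blo: H, 6 ta L, 7 prun H, 8 sa L, 9 fo: H.
Parse right to left (heavy = foot alone; LL = one foot; stranded L unfooted): re (ˈrur) ra (ˈlo:) (ˈblo:) ta (ˈprun) sa (ˈfo:).
Foot heads: 2, 4, 5, 7, 9.
Primary stress on the leftmost head = syllable 2.
Secondary stress on 4, 5, 7, 9: re.ˈrur.ra.ˌlo:.ˌblo:.ta.ˌprun.sa.ˌfo:.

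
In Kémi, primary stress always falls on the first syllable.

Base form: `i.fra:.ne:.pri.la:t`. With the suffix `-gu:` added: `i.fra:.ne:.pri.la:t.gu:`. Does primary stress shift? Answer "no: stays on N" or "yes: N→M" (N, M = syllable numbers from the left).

Base `i.fra:.ne:.pri.la:t` (5 syllables):
  The word has 5 syllables; the first syllable is syllable 1 (i).
  → primary stress on syllable 1.
Suffixed `i.fra:.ne:.pri.la:t.gu:` (6 syllables):
  The word has 6 syllables; the first syllable is syllable 1 (i).
  → primary stress on syllable 1.

no: stays on 1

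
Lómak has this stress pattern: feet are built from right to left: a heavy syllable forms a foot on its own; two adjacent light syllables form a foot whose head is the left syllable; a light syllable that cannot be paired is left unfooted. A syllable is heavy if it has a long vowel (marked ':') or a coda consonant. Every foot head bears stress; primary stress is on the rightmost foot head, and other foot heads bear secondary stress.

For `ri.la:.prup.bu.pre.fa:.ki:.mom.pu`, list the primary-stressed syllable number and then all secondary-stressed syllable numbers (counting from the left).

primary 8, secondary 2, 3, 4, 6, 7

Weights: 1 ri L, 2 la: H, 3 prup H, 4 bu L, 5 pre L, 6 fa: H, 7 ki: H, 8 mom H, 9 pu L.
Parse right to left (heavy = foot alone; LL = one foot; stranded L unfooted): ri (ˈla:) (ˈprup) (ˈbu.pre) (ˈfa:) (ˈki:) (ˈmom) pu.
Foot heads: 2, 3, 4, 6, 7, 8.
Primary stress on the rightmost head = syllable 8.
Secondary stress on 2, 3, 4, 6, 7: ri.ˌla:.ˌprup.ˌbu.pre.ˌfa:.ˌki:.ˈmom.pu.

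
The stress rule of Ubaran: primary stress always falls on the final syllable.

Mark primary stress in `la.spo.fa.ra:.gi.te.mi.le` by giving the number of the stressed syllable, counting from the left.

The word has 8 syllables; the final syllable is syllable 8 (le).
Primary stress: syllable 8 → la.spo.fa.ra:.gi.te.mi.ˈle.

8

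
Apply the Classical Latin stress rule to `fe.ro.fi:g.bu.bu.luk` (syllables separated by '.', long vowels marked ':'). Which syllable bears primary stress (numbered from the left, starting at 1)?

Classical Latin: stress the penult if heavy (long vowel or closed), else the antepenult.
Weights: 4 bu L, 5 bu L, 6 luk H.
The penult (syllable 5, bu) is light, so stress falls on the antepenult (syllable 4, bu).
Stress on syllable 4: fe.ro.fi:g.ˈbu.bu.luk.

4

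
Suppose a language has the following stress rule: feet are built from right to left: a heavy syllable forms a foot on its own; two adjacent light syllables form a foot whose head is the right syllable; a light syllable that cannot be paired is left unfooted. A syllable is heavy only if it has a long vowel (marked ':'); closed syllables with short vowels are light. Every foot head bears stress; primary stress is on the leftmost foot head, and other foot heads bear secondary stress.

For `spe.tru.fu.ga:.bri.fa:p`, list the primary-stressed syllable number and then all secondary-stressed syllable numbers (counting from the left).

Weights: 1 spe L, 2 tru L, 3 fu L, 4 ga: H, 5 bri L, 6 fa:p H.
Parse right to left (heavy = foot alone; LL = one foot; stranded L unfooted): spe (tru.ˈfu) (ˈga:) bri (ˈfa:p).
Foot heads: 3, 4, 6.
Primary stress on the leftmost head = syllable 3.
Secondary stress on 4, 6: spe.tru.ˈfu.ˌga:.bri.ˌfa:p.

primary 3, secondary 4, 6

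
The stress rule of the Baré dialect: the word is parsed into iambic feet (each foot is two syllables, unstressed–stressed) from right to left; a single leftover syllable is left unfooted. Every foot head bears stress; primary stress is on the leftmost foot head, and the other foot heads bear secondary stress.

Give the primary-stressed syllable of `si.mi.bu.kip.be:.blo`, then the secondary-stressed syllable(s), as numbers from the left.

Parse right to left into iambic (σˈσ) feet: (si.ˈmi) (bu.ˈkip) (be:.ˈblo).
Foot heads (stressed positions): 2, 4, 6.
End Rule Leftmost: primary stress on the leftmost head = syllable 2.
Secondary stress on 4, 6: si.ˈmi.bu.ˌkip.be:.ˌblo.

primary 2, secondary 4, 6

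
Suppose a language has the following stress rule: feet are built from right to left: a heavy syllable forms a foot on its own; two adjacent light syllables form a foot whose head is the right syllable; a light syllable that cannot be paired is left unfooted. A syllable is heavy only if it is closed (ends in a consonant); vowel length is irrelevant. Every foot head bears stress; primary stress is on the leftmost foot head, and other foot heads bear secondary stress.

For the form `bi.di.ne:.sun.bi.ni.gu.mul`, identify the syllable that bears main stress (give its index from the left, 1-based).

3

Weights: 1 bi L, 2 di L, 3 ne: L, 4 sun H, 5 bi L, 6 ni L, 7 gu L, 8 mul H.
Parse right to left (heavy = foot alone; LL = one foot; stranded L unfooted): bi (di.ˈne:) (ˈsun) bi (ni.ˈgu) (ˈmul).
Foot heads: 3, 4, 7, 8.
Primary stress on the leftmost head = syllable 3.
Primary stress: syllable 3 → bi.di.ˈne:.sun.bi.ni.gu.mul.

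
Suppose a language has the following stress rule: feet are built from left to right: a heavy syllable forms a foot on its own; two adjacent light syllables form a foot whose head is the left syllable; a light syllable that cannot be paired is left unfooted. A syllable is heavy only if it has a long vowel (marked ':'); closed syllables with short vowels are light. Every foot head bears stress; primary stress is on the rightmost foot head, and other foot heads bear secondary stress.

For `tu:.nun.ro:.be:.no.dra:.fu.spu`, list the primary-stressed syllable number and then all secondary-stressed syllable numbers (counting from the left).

Weights: 1 tu: H, 2 nun L, 3 ro: H, 4 be: H, 5 no L, 6 dra: H, 7 fu L, 8 spu L.
Parse left to right (heavy = foot alone; LL = one foot; stranded L unfooted): (ˈtu:) nun (ˈro:) (ˈbe:) no (ˈdra:) (ˈfu.spu).
Foot heads: 1, 3, 4, 6, 7.
Primary stress on the rightmost head = syllable 7.
Secondary stress on 1, 3, 4, 6: ˌtu:.nun.ˌro:.ˌbe:.no.ˌdra:.ˈfu.spu.

primary 7, secondary 1, 3, 4, 6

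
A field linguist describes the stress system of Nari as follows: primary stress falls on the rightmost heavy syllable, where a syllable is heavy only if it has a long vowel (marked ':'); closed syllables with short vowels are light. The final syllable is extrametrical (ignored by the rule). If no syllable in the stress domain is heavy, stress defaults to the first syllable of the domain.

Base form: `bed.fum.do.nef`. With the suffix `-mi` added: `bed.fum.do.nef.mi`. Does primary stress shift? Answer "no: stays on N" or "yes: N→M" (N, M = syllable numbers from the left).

Base `bed.fum.do.nef` (4 syllables):
  The final syllable (4, nef) is extrametrical; the stress domain is syllables 1–3.
  Weights: 1 bed L, 2 fum L, 3 do L.
  No heavy syllable in the domain; default to the first syllable of the domain = syllable 1.
  → primary stress on syllable 1.
Suffixed `bed.fum.do.nef.mi` (5 syllables):
  The final syllable (5, mi) is extrametrical; the stress domain is syllables 1–4.
  Weights: 1 bed L, 2 fum L, 3 do L, 4 nef L.
  No heavy syllable in the domain; default to the first syllable of the domain = syllable 1.
  → primary stress on syllable 1.

no: stays on 1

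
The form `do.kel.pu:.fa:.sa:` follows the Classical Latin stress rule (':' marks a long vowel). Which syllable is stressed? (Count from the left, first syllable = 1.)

4

Classical Latin: stress the penult if heavy (long vowel or closed), else the antepenult.
Weights: 3 pu: H, 4 fa: H, 5 sa: H.
The penult (syllable 4, fa:) is heavy, so it takes stress.
Stress on syllable 4: do.kel.pu:.ˈfa:.sa:.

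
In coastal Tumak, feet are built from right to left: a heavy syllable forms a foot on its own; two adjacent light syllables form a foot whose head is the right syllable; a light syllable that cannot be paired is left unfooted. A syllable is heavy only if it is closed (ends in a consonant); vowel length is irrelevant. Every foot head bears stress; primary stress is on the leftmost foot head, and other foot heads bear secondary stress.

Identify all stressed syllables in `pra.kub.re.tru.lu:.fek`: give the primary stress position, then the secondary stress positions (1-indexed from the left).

primary 2, secondary 5, 6

Weights: 1 pra L, 2 kub H, 3 re L, 4 tru L, 5 lu: L, 6 fek H.
Parse right to left (heavy = foot alone; LL = one foot; stranded L unfooted): pra (ˈkub) re (tru.ˈlu:) (ˈfek).
Foot heads: 2, 5, 6.
Primary stress on the leftmost head = syllable 2.
Secondary stress on 5, 6: pra.ˈkub.re.tru.ˌlu:.ˌfek.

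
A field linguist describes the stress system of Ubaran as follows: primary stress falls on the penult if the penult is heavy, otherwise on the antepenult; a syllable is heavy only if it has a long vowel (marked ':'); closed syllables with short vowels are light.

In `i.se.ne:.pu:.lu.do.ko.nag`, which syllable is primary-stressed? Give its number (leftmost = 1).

6

Weights: 6 do L, 7 ko L, 8 nag L.
The penult (syllable 7, ko) is light, so stress falls on the antepenult (syllable 6, do).
Primary stress: syllable 6 → i.se.ne:.pu:.lu.ˈdo.ko.nag.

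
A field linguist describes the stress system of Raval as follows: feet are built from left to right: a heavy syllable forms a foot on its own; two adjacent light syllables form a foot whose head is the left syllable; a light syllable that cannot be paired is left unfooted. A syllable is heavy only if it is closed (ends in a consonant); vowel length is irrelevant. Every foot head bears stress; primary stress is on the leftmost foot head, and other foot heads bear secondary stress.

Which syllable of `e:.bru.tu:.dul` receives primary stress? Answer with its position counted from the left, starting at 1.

Weights: 1 e: L, 2 bru L, 3 tu: L, 4 dul H.
Parse left to right (heavy = foot alone; LL = one foot; stranded L unfooted): (ˈe:.bru) tu: (ˈdul).
Foot heads: 1, 4.
Primary stress on the leftmost head = syllable 1.
Primary stress: syllable 1 → ˈe:.bru.tu:.dul.

1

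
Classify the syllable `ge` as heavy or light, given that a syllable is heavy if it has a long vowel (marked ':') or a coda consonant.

`ge`: short vowel, open (no coda). Short vowel, open → light.

light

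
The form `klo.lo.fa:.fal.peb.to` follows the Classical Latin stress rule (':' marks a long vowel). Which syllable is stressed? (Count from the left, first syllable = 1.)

5

Classical Latin: stress the penult if heavy (long vowel or closed), else the antepenult.
Weights: 4 fal H, 5 peb H, 6 to L.
The penult (syllable 5, peb) is heavy, so it takes stress.
Stress on syllable 5: klo.lo.fa:.fal.ˈpeb.to.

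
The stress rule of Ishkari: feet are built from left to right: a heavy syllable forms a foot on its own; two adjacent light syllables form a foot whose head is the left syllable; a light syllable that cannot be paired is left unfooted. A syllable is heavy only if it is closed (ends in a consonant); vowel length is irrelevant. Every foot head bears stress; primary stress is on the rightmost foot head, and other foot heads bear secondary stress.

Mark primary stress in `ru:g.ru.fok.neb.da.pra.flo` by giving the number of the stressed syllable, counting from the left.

5

Weights: 1 ru:g H, 2 ru L, 3 fok H, 4 neb H, 5 da L, 6 pra L, 7 flo L.
Parse left to right (heavy = foot alone; LL = one foot; stranded L unfooted): (ˈru:g) ru (ˈfok) (ˈneb) (ˈda.pra) flo.
Foot heads: 1, 3, 4, 5.
Primary stress on the rightmost head = syllable 5.
Primary stress: syllable 5 → ru:g.ru.fok.neb.ˈda.pra.flo.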